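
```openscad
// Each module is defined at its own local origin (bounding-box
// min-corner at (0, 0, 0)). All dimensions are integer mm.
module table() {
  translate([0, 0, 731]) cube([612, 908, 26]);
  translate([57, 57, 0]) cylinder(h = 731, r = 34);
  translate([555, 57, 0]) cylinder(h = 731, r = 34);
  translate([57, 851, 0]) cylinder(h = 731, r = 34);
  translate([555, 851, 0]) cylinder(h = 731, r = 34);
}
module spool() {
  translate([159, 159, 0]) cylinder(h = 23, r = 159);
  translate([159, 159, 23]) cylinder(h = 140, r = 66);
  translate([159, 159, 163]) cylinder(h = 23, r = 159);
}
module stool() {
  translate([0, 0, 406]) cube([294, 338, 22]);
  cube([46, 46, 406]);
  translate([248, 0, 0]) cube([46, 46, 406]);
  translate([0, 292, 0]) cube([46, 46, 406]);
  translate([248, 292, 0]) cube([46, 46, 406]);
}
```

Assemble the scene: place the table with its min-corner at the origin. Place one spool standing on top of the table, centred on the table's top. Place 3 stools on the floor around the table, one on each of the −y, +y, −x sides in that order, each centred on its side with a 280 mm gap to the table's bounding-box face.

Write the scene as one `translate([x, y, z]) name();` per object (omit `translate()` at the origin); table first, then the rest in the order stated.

table();
translate([147, 295, 757]) spool();
translate([159, -618, 0]) stool();
translate([159, 1188, 0]) stool();
translate([-574, 285, 0]) stool();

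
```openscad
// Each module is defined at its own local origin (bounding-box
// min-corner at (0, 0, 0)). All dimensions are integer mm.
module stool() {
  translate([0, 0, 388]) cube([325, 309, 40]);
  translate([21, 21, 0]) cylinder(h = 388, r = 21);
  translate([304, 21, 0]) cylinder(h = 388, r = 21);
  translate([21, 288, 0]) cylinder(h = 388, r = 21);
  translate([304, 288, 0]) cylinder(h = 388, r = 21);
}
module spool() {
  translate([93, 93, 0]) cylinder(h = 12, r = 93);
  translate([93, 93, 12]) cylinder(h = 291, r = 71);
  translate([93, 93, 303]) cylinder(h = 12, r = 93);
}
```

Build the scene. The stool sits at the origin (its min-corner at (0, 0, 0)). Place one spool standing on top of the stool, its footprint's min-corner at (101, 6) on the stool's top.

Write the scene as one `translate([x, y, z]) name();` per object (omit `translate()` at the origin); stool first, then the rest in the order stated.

stool();
translate([101, 6, 428]) spool();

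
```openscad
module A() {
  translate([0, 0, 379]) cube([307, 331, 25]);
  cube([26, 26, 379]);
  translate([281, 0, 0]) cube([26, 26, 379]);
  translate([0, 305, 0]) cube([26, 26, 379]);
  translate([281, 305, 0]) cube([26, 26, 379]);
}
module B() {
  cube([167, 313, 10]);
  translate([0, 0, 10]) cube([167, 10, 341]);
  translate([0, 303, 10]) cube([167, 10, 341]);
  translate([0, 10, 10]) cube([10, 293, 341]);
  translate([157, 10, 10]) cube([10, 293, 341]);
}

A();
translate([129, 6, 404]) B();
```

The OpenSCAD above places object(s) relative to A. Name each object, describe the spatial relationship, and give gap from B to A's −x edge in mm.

A is a stool. B is an open box. The open box is on top of the stool. The gap from the open box to the stool's −x edge is 129 mm.

The open box's min-x is at 129; the stool's min-x is 0; gap = 129 mm.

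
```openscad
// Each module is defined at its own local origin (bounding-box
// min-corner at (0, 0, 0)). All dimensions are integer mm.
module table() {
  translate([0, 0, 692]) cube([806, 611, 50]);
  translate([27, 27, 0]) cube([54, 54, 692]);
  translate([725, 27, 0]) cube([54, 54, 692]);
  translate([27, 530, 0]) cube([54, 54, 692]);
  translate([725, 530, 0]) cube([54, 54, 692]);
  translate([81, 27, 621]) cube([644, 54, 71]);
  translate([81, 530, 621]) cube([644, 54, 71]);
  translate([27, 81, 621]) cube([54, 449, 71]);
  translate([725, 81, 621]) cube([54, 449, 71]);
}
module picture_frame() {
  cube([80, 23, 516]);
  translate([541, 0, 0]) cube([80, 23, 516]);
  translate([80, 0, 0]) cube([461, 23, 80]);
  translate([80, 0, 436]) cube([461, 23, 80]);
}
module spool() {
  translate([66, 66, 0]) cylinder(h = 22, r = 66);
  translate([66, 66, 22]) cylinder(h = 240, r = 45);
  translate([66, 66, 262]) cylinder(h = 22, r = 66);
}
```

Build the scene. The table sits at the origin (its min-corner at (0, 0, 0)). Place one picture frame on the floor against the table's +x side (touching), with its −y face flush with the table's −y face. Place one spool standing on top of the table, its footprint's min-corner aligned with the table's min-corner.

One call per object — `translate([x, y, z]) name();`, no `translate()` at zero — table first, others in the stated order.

table();
translate([806, 0, 0]) picture_frame();
translate([0, 0, 742]) spool();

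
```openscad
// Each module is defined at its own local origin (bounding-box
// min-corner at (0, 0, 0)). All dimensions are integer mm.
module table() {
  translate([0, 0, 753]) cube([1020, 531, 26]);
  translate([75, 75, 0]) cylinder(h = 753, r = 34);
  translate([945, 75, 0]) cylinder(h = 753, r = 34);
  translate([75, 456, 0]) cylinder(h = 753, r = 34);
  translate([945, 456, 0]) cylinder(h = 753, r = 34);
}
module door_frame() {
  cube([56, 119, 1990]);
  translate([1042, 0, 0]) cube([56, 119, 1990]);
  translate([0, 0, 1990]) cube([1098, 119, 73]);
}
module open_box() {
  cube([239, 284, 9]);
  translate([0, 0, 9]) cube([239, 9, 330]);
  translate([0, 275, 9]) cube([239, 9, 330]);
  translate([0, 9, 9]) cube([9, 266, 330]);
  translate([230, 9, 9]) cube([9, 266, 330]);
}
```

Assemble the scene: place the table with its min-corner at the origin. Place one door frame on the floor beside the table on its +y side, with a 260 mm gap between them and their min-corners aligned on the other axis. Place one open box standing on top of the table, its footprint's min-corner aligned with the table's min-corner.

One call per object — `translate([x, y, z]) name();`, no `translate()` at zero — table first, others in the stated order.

table();
translate([0, 791, 0]) door_frame();
translate([0, 0, 779]) open_box();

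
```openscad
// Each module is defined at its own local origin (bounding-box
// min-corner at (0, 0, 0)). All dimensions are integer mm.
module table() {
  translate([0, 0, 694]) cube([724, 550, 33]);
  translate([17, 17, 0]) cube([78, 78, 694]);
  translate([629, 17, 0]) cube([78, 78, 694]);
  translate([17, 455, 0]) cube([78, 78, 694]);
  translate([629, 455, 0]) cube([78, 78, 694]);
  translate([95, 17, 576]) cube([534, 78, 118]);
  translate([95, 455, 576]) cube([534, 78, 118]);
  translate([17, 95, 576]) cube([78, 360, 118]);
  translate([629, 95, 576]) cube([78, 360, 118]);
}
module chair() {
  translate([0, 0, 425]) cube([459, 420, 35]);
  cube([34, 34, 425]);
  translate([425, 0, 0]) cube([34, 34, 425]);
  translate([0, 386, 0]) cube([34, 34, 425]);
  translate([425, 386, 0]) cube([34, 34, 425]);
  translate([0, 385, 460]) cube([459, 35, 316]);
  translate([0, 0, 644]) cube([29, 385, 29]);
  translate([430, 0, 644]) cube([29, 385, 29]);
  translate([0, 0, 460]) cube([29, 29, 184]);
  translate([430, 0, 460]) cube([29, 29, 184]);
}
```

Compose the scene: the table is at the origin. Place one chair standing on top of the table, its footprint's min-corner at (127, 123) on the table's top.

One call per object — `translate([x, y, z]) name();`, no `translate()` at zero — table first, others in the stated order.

table();
translate([127, 123, 727]) chair();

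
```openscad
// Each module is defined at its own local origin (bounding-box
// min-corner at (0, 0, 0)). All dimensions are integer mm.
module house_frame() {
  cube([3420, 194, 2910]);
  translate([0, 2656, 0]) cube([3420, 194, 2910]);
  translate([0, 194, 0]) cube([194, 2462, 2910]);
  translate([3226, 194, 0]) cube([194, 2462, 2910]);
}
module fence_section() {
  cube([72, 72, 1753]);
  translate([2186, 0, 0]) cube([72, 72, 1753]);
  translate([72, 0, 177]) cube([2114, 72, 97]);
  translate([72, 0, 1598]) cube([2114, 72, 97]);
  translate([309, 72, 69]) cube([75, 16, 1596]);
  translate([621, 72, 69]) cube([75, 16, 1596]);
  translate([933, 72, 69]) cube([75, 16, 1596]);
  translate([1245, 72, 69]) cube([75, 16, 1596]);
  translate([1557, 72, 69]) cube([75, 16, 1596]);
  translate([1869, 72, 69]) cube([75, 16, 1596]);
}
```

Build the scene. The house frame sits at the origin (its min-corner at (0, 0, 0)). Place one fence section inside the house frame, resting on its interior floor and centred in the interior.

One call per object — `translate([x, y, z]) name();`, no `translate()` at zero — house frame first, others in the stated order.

house_frame();
translate([581, 1381, 0]) fence_section();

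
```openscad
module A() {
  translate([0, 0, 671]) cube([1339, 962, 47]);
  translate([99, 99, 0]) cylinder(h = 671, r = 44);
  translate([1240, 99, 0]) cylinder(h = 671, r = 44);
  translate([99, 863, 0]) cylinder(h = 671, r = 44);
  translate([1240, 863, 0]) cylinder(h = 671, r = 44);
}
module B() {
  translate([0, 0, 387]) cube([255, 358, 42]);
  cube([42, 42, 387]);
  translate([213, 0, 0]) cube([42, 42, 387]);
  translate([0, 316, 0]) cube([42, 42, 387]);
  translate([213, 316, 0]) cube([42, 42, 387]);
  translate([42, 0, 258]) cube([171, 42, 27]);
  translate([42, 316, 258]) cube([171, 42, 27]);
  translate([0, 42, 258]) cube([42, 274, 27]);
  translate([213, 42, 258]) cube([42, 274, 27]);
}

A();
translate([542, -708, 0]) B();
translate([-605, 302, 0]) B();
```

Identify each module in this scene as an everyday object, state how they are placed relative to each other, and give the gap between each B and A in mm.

Each stool's nearest face is 350 mm from the table's bounding box.

A is a table. B is a stool. Two stools sit around the table at the −y, −x sides. The gap between each stool and the table is 350 mm.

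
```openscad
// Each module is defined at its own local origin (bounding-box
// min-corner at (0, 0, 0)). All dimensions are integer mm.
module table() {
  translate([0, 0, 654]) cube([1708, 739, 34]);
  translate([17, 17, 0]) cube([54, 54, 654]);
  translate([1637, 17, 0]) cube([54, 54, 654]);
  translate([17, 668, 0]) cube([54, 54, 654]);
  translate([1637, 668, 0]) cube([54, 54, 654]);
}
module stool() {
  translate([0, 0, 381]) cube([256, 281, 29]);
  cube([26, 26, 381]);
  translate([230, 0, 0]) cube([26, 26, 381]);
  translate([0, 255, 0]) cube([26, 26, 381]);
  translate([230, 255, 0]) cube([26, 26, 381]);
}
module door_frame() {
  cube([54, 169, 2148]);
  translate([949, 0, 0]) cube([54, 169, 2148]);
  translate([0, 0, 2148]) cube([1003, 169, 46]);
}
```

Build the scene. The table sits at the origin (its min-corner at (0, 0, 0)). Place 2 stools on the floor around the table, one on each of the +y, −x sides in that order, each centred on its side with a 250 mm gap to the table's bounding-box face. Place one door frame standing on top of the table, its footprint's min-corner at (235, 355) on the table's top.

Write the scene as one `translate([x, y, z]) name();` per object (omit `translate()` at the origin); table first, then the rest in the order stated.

table();
translate([726, 989, 0]) stool();
translate([-506, 229, 0]) stool();
translate([235, 355, 688]) door_frame();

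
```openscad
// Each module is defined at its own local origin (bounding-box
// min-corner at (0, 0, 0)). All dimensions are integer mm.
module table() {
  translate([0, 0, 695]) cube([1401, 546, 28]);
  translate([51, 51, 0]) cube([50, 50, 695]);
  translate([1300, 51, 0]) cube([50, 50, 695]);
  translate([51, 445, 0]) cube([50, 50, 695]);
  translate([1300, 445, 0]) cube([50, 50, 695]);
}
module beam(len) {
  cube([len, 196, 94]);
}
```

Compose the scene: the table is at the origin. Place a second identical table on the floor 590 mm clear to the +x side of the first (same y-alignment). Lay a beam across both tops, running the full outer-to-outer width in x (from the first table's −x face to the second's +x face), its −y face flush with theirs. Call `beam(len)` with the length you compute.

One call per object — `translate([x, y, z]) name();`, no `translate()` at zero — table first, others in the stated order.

table();
translate([1991, 0, 0]) table();
translate([0, 0, 723]) beam(3392);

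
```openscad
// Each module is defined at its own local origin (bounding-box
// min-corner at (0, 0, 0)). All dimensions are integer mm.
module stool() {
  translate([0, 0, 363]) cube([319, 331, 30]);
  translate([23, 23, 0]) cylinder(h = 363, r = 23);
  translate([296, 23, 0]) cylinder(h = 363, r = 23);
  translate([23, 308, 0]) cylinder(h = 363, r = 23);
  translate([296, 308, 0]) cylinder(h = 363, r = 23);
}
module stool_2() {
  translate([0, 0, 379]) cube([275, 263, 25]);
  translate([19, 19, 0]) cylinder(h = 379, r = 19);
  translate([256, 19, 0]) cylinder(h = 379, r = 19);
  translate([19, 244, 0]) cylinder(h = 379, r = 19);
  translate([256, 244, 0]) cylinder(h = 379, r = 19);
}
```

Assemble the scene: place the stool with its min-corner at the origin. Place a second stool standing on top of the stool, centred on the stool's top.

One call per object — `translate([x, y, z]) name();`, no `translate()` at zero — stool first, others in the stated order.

stool();
translate([22, 34, 393]) stool_2();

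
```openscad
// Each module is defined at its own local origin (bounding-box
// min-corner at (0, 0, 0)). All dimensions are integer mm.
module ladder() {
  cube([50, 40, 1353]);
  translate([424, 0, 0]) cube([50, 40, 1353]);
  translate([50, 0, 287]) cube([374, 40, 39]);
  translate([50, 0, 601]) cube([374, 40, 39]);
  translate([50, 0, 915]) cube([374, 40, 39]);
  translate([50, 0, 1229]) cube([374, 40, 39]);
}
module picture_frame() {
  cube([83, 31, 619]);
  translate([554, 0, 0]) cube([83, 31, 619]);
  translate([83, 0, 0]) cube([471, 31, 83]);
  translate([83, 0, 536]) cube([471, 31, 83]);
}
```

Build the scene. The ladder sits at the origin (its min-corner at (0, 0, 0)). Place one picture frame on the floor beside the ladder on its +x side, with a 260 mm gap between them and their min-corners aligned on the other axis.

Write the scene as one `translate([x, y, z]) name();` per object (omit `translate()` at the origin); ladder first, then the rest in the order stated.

ladder();
translate([734, 0, 0]) picture_frame();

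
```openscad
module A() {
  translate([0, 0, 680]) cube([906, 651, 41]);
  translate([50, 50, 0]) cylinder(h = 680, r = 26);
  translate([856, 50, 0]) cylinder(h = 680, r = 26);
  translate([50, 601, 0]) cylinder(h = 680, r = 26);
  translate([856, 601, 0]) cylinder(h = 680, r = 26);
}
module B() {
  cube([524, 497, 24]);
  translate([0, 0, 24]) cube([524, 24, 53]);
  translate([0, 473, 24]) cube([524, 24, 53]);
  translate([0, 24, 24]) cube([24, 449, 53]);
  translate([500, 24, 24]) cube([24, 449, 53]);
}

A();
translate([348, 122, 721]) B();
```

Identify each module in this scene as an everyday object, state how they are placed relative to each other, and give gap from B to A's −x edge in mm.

The open box's min-x is at 348; the table's min-x is 0; gap = 348 mm.

A is a table. B is an open box. The open box is on top of the table. The gap from the open box to the table's −x edge is 348 mm.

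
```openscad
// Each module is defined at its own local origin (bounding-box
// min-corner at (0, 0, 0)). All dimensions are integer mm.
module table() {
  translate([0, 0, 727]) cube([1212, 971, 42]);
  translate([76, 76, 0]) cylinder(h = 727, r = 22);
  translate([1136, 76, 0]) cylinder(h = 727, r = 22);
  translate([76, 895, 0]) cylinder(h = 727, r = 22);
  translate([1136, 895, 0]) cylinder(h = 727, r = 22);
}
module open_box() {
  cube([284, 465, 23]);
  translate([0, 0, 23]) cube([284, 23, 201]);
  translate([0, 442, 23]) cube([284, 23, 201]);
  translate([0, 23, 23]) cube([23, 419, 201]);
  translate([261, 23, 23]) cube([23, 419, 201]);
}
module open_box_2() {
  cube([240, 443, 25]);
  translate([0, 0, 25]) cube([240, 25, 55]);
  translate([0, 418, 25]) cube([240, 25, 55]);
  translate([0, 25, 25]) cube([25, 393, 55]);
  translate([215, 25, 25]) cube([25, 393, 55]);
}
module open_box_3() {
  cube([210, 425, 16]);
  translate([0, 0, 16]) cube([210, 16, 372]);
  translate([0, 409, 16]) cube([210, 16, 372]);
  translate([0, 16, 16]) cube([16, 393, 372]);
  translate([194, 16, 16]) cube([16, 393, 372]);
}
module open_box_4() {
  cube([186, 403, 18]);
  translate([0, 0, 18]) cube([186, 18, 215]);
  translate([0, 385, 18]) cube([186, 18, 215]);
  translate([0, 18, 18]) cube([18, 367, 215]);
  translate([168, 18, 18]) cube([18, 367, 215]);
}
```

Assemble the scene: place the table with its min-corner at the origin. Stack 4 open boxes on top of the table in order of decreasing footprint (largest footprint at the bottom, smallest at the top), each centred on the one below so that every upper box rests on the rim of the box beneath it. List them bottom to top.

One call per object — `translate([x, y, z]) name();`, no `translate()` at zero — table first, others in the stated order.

table();
translate([464, 253, 769]) open_box();
translate([486, 264, 993]) open_box_2();
translate([501, 273, 1073]) open_box_3();
translate([513, 284, 1461]) open_box_4();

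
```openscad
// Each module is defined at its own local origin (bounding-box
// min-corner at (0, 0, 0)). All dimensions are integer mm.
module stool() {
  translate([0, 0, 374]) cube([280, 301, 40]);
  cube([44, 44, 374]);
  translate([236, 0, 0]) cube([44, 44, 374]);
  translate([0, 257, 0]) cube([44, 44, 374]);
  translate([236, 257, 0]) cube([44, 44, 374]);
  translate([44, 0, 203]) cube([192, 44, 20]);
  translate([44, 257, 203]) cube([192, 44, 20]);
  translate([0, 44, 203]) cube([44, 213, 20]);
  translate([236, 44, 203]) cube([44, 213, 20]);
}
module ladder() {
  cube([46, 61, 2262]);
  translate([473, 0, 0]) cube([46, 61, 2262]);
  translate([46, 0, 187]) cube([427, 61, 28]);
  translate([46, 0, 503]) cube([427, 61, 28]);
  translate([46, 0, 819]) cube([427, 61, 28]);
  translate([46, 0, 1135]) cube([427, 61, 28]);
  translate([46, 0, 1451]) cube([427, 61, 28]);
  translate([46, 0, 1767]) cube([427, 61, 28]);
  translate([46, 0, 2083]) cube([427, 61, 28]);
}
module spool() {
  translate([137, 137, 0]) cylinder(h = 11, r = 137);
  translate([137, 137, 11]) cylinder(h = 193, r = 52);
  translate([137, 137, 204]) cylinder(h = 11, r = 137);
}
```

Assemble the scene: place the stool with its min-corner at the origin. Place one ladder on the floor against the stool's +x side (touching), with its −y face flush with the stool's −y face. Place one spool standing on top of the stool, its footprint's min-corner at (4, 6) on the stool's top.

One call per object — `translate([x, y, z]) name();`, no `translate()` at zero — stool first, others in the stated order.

stool();
translate([280, 0, 0]) ladder();
translate([4, 6, 414]) spool();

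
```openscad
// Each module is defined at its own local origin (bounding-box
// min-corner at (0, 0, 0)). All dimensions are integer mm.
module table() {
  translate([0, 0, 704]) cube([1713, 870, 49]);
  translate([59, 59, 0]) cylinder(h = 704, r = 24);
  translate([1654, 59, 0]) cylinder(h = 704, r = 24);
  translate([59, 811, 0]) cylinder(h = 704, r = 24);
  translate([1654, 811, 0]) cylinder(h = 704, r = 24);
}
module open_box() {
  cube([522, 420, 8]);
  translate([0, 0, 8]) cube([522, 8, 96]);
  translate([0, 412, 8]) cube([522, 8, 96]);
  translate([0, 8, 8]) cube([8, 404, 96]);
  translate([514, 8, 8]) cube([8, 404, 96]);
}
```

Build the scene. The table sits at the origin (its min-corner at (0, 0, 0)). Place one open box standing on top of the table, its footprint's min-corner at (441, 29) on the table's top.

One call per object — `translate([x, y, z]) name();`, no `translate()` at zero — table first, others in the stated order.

table();
translate([441, 29, 753]) open_box();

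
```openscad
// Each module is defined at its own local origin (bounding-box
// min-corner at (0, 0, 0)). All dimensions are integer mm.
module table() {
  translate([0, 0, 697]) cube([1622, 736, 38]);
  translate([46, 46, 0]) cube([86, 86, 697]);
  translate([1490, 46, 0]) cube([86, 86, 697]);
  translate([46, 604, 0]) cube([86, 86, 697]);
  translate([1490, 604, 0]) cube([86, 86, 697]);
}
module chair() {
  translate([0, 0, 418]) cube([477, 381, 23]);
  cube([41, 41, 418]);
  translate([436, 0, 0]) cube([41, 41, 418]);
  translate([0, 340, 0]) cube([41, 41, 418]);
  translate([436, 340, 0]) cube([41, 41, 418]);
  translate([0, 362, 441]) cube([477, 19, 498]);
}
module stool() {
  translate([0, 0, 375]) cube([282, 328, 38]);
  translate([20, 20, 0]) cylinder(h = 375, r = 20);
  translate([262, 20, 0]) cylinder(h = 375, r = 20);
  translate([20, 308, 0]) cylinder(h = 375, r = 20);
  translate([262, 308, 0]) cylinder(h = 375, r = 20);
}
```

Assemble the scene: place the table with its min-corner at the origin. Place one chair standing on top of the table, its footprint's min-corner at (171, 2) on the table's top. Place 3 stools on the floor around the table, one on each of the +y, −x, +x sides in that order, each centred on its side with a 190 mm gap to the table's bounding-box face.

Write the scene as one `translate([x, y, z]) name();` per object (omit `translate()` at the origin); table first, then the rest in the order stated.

table();
translate([171, 2, 735]) chair();
translate([670, 926, 0]) stool();
translate([-472, 204, 0]) stool();
translate([1812, 204, 0]) stool();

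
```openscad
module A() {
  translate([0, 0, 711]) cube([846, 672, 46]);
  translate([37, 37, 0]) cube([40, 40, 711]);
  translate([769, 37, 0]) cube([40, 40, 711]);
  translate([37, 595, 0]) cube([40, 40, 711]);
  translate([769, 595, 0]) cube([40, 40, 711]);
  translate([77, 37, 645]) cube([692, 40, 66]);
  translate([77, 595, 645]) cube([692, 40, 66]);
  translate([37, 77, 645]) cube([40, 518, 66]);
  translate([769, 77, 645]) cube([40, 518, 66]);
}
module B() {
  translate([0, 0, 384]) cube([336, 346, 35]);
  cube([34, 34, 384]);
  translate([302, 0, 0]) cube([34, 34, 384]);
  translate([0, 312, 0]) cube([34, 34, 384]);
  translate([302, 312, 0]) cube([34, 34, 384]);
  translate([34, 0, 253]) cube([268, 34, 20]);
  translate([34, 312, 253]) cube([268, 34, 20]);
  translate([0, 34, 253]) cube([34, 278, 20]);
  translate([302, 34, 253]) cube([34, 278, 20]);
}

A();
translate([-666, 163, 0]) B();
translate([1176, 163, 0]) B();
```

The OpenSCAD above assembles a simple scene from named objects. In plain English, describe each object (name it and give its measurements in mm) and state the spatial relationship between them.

A is a table: top 846 mm (x) × 672 mm (y), 46 mm thick, upper face at z = 757 mm, on four 40×40 mm square legs, each inset 37 mm from the nearest pair of top edges, running from z = 0 to the bottom of the top. Four apron rails, 40 mm thick and 66 mm tall, run between adjacent legs with their top edges flush with the underside of the top and their outer faces flush with the legs' outer faces.

B is a four-legged stool. The seat is 336×346 mm, 35 mm thick, top at z = 419 mm. It stands on four square legs, each 34×34 mm in cross-section, from z = 0 to the seat underside, each flush with a corner of the seat. Four stretchers, 34 mm wide and 20 mm tall, connect adjacent legs with their undersides at z = 253 mm, each running between the inner faces of the legs it joins and aligned with the legs' outer faces on the other axis.

Two stools sit around the table at the −x, +x sides.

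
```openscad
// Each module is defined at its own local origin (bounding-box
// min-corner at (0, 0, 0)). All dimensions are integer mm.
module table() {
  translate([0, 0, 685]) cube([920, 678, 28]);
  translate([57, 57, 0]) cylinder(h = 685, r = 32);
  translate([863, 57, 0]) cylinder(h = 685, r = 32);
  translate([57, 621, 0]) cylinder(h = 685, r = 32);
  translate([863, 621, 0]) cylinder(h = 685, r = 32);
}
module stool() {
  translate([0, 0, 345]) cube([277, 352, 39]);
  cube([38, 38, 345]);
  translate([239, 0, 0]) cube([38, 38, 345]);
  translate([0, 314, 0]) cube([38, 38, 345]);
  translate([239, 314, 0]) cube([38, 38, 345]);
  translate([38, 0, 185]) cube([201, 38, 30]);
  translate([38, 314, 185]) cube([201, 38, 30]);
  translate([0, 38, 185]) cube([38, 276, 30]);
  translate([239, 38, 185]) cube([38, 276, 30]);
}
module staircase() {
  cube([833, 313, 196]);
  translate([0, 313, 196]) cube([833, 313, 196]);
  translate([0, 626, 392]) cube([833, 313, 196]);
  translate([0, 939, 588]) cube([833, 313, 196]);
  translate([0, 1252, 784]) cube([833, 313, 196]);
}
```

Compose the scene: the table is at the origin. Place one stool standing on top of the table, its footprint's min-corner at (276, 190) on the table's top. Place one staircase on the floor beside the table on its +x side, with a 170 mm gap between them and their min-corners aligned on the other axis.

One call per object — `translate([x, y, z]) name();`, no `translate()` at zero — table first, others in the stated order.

table();
translate([276, 190, 713]) stool();
translate([1090, 0, 0]) staircase();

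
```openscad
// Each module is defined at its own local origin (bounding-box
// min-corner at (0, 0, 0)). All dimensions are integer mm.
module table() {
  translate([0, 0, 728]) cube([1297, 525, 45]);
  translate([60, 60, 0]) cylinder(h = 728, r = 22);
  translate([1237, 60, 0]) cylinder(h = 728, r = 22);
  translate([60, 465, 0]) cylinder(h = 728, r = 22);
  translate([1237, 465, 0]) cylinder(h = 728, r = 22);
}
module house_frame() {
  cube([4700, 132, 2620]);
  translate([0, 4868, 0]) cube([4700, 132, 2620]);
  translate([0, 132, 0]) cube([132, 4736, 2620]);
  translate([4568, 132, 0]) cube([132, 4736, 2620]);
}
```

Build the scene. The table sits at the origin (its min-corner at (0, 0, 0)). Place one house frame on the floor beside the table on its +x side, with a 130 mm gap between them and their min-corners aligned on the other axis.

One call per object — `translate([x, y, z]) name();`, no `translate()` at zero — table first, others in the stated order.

table();
translate([1427, 0, 0]) house_frame();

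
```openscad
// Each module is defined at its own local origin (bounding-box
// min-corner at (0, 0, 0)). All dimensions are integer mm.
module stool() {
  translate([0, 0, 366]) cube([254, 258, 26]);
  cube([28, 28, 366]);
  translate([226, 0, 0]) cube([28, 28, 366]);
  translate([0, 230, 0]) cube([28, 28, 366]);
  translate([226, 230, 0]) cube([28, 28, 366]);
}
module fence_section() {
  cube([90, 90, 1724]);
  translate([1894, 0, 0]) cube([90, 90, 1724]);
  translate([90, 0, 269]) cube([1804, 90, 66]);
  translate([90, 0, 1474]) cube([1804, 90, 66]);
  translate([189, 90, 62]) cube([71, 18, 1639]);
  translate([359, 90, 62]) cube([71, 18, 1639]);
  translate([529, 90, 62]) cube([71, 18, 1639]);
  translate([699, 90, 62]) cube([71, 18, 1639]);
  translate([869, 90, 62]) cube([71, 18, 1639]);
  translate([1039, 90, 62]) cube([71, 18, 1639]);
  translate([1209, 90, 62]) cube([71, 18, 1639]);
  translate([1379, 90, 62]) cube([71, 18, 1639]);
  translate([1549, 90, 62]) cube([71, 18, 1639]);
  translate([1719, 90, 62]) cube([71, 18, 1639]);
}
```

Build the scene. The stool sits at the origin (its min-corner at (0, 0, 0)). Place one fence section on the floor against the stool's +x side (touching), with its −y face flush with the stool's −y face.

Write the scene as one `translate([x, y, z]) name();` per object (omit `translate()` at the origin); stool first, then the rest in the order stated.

stool();
translate([254, 0, 0]) fence_section();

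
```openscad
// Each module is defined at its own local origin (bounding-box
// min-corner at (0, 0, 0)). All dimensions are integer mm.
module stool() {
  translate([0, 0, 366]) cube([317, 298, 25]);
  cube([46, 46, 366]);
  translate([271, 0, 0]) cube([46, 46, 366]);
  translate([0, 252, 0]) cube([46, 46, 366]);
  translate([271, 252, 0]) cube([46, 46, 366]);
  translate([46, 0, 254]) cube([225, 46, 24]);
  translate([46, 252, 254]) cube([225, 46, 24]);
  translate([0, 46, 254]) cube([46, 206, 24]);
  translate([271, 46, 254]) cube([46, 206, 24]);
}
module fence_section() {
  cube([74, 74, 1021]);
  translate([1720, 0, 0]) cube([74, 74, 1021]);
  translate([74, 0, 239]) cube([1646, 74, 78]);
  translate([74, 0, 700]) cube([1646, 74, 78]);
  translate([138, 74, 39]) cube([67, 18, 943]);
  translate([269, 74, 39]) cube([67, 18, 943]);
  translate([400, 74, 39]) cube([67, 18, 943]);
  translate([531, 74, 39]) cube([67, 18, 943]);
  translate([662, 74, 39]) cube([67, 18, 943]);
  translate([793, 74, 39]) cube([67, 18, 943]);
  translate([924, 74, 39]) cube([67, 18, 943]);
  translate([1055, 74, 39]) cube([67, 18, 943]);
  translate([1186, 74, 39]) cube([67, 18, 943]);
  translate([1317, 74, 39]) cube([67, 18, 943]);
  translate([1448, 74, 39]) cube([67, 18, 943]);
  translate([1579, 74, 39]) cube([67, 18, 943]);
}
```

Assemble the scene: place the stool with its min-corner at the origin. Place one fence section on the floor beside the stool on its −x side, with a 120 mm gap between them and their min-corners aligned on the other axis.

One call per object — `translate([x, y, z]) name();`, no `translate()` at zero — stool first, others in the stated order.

stool();
translate([-1914, 0, 0]) fence_section();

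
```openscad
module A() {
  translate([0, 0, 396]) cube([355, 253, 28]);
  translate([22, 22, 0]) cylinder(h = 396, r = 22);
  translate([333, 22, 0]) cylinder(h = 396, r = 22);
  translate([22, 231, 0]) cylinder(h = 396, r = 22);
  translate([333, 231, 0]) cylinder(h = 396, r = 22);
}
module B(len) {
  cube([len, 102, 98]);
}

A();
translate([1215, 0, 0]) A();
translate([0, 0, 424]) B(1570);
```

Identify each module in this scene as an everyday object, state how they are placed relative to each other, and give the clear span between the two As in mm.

A is a stool. B is a beam. A beam spans the tops of two stools. The clear span between the two stools is 860 mm.

Second stool starts at x = 1215; first ends at x = 355; clear span = 1215 − 355 = 860 mm.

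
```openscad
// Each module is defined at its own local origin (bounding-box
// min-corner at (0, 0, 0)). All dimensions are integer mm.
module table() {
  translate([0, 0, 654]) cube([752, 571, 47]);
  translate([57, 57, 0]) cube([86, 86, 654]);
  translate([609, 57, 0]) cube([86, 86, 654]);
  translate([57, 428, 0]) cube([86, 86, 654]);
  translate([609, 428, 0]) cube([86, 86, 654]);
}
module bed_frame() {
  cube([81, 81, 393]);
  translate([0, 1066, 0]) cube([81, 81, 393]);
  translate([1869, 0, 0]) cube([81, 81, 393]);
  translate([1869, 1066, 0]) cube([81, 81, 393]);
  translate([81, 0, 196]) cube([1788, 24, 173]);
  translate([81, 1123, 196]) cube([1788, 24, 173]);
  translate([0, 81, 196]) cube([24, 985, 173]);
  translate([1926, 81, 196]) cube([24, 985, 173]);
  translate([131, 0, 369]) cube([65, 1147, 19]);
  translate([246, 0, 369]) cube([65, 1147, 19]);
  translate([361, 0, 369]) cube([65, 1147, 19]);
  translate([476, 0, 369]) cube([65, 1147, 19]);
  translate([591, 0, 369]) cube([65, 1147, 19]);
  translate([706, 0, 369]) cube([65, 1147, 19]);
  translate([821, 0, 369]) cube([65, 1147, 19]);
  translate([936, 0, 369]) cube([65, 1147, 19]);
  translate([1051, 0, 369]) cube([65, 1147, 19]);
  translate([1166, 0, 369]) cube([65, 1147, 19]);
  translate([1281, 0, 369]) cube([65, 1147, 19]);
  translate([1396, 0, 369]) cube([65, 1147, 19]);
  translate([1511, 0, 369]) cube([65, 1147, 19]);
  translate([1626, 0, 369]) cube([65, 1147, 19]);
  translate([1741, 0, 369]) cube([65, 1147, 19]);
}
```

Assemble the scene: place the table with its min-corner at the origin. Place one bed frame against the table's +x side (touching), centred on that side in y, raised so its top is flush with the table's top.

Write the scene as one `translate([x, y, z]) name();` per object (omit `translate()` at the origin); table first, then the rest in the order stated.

table();
translate([752, -288, 308]) bed_frame();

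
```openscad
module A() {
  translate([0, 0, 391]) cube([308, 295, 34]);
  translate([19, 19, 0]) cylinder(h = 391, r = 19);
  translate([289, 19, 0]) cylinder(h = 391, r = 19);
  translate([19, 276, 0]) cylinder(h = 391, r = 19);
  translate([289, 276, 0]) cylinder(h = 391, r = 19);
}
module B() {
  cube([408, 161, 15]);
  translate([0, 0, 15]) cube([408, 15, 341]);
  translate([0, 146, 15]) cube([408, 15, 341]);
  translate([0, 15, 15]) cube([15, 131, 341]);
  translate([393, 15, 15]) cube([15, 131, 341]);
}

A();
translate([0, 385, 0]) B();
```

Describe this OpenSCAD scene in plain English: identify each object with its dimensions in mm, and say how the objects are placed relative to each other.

A is a four-legged stool. The seat is 308×295 mm, 34 mm thick, top at z = 425 mm. It stands on four round legs, each 38 mm in diameter, from z = 0 to the seat underside, each leg's axis is inset half a diameter from the nearest pair of seat edges (so the leg's bounding box is flush with the corner).

B is an open-topped rectangular box: outside dimensions 408×161×356 mm, with a uniform wall and base thickness of 15 mm. The base is a full 408×161 slab on the floor; four walls sit on top of the base. The front and back walls (the −y and +y sides) span the full width; the two side walls fit between them.

The open box is on the floor beside the stool on its +y side.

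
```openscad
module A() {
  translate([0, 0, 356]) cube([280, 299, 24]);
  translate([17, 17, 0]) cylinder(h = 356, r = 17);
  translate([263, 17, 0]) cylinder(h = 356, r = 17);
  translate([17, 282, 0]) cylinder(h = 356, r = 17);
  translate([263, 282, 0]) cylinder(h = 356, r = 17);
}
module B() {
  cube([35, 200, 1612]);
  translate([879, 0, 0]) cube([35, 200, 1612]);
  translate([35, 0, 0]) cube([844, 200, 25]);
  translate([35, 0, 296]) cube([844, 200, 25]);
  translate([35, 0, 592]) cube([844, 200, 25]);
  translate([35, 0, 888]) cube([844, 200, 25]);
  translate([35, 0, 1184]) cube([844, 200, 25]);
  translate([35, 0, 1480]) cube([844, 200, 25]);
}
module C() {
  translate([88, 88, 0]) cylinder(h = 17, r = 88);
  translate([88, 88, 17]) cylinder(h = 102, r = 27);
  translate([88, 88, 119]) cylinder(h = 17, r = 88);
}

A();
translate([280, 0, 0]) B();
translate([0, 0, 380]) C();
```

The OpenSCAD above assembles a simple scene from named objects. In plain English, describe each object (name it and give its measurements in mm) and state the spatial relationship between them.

A is a four-legged stool. The seat is a 280×299×24 mm slab whose top surface is at z = 380 mm; four round legs, each 34 mm in diameter, run from the floor (z = 0) to the underside of the seat, each leg's axis is inset half a diameter from the nearest pair of seat edges (so the leg's bounding box is flush with the corner).

B is an open bookshelf. Two side panels, each 35 mm thick, 200 mm deep and 1612 mm tall, stand 914 mm apart (outside-to-outside). Between them sit 6 shelves, each 25 mm thick and 200 mm deep, spanning the full gap between the sides. The bottom shelf rests on the floor (its underside at z = 0) and the clear gap between one shelf's top and the next shelf's underside is 271 mm.

C is a spool: two coaxial disc flanges of radius 88 mm and thickness 17 mm, joined by a core cylinder of radius 27 mm and height 102 mm. The lower flange rests on z = 0 and the three cylinders share a vertical axis.

The bookshelf is against the stool's +x side, with their −y faces flush. The spool is on top of the stool.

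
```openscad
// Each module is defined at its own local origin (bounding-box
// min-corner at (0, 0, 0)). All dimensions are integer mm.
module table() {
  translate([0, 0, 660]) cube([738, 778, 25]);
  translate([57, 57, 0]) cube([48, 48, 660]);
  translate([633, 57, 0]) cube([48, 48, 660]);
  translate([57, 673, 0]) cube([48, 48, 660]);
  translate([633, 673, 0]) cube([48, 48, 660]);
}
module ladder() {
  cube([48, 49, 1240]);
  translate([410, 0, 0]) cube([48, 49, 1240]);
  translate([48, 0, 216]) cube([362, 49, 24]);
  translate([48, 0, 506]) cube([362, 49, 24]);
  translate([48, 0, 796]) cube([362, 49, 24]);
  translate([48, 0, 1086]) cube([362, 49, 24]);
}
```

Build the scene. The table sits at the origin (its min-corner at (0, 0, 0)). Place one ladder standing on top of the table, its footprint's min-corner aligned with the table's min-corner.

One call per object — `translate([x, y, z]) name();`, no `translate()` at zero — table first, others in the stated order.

table();
translate([0, 0, 685]) ladder();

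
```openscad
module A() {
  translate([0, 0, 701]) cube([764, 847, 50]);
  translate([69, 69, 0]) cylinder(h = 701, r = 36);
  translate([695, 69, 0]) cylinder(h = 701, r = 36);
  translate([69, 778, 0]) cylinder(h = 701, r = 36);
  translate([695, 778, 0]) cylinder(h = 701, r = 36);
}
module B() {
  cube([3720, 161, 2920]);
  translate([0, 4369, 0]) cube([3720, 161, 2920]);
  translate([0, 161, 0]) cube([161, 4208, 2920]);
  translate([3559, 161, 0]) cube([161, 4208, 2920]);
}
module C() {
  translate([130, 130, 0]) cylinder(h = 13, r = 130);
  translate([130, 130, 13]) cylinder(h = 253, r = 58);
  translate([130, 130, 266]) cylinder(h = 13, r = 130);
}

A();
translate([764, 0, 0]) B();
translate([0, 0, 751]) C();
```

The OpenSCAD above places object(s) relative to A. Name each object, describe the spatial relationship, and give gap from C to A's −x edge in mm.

A is a table. B is a house frame. C is a spool. The house frame is against the table's +x side, with their −y faces flush. The spool is on top of the table. The gap from the spool to the table's −x edge is 0 mm.

The spool's min-x is at 0; the table's min-x is 0; gap = 0 mm.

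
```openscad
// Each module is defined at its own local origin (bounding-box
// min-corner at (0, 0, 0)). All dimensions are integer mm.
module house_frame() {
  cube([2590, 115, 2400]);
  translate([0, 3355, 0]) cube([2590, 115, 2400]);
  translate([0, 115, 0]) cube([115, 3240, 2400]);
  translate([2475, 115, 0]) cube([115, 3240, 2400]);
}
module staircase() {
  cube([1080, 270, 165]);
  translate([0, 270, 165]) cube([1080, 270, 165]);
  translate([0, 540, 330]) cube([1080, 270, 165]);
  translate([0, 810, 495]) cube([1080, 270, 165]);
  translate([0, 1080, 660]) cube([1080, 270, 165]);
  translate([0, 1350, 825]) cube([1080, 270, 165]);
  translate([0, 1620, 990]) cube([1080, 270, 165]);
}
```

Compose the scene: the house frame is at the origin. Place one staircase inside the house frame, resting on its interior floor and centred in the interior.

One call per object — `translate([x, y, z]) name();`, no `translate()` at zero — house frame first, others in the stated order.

house_frame();
translate([755, 790, 0]) staircase();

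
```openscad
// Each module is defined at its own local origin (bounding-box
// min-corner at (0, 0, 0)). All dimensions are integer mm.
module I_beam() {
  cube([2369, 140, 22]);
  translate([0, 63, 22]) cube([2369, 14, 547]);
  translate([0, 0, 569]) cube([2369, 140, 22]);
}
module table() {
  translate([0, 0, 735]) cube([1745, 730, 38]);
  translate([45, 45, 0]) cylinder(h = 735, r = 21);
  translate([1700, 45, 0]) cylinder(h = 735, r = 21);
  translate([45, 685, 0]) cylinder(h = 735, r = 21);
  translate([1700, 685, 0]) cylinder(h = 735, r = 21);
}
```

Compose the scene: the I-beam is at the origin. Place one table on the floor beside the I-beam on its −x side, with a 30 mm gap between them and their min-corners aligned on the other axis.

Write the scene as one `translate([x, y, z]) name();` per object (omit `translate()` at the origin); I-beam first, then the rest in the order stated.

I_beam();
translate([-1775, 0, 0]) table();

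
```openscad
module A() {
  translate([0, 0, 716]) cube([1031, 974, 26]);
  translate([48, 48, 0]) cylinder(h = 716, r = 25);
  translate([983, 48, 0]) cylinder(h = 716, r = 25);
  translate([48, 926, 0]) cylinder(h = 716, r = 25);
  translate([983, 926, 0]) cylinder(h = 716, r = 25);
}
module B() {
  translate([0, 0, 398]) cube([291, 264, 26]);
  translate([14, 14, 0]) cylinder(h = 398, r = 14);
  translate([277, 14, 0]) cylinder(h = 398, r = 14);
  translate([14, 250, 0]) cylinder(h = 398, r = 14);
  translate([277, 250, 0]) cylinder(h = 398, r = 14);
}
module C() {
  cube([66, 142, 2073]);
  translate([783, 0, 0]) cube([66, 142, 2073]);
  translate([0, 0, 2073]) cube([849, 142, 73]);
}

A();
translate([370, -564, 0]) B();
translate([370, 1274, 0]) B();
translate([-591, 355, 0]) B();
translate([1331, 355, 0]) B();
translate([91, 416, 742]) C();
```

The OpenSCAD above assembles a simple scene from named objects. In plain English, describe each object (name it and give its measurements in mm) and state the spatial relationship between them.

A is a table: top 1031 mm (x) × 974 mm (y), 26 mm thick, upper face at z = 742 mm, on four round legs of 50 mm diameter, each leg's bounding box inset 23 mm from the nearest pair of top edges, running from z = 0 to the bottom of the top.

B is a four-legged stool. The seat is a 291×264×26 mm slab whose top surface is at z = 424 mm; four round legs, each 28 mm in diameter, run from the floor (z = 0) to the underside of the seat, each leg's axis is inset half a diameter from the nearest pair of seat edges (so the leg's bounding box is flush with the corner).

C is a door frame. The clear opening is 717 mm wide and 2073 mm high. Two 66 mm wide jambs, 142 mm deep, stand either side of the opening from the floor to the top of the opening. A 73 mm thick head sits across the top of both jambs, spanning the full outside width of the frame.

Four stools sit around the table at the −y, +y, −x, +x sides. The door frame is on top of the table, centred.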